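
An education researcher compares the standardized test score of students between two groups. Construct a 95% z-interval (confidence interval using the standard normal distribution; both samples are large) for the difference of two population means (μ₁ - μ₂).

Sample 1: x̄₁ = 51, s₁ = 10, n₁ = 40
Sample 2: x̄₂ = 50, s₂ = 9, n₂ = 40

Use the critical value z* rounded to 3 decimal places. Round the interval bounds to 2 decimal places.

Both samples are large (n₁ = 40 ≥ 30, n₂ = 40 ≥ 30), so a z-interval for the difference of means applies.

Point estimate: x̄₁ - x̄₂ = 51 - 50 = 1

Standard error: SE = √(s₁²/n₁ + s₂²/n₂)
= √(10²/40 + 9²/40)
= √(2.500000 + 2.025000)
= 2.127205

For 95% confidence, z* = 1.96 (from standard normal table)
Margin of error: E = z* × SE = 1.96 × 2.127205 = 4.1693

Z-interval: (x̄₁ - x̄₂) ± E = 1 ± 4.1693 = (-3.1693, 5.1693)

Rounded to 2 decimal places:

(-3.17, 5.17)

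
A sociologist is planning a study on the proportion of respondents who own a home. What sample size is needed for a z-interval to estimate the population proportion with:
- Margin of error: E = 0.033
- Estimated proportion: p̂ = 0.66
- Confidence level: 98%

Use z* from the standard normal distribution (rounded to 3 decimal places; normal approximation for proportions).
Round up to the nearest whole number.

Using z* for proportion z-interval (normal approximation).

For 98% confidence, z* = 2.326 (from standard normal table)

Sample size formula for proportion z-interval: n = z*²p̂(1-p̂)/E²

n = 2.326² × 0.66 × 0.34 / 0.033²
  = 5.410276 × 0.2244 / 0.001089
  = 1114.8448

Round up to the nearest whole number: n = 1115

1115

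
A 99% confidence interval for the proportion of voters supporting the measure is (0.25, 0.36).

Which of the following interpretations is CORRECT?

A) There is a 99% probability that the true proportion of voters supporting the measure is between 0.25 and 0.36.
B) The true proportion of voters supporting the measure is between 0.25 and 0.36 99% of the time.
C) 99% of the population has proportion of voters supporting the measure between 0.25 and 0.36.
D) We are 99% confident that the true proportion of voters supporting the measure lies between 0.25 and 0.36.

A confidence interval represents our confidence in the procedure, not a probability statement about the parameter.

Key concept: If we repeated this sampling process many times and computed a 99% CI each time, about 99% of those intervals would contain the true population parameter.

For this specific interval (0.25, 0.36):
- Midpoint (point estimate): 0.305
- Margin of error: 0.055

The correct interpretation is the one stating confidence that the true parameter lies in the interval — option D.

D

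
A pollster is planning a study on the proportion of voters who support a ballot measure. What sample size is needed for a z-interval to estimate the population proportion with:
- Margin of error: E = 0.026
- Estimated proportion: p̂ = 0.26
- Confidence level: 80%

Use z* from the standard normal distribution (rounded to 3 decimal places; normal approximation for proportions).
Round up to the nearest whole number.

Using z* for proportion z-interval (normal approximation).

For 80% confidence, z* = 1.282 (from standard normal table)

Sample size formula for proportion z-interval: n = z*²p̂(1-p̂)/E²

n = 1.282² × 0.26 × 0.74 / 0.026²
  = 1.643524 × 0.1924 / 0.000676
  = 467.7722

Round up to the nearest whole number: n = 468

468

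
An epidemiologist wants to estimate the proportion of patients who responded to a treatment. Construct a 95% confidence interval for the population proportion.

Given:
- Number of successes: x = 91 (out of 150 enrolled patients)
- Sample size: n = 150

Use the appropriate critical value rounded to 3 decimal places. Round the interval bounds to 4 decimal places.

Sample proportion: p̂ = 91/150 = 0.606667

Check conditions for normal approximation:
  np̂ = 91 ≥ 10 ✓
  n(1-p̂) = 59 ≥ 10 ✓

The sample is large enough, so use a z-interval (normal approximation) for the proportion.

For 95% confidence, z* = 1.96 (from standard normal table)

Standard error: SE = √(p̂(1-p̂)/n) = √(0.606667×0.393333/150) = 0.03988502

Margin of error: E = z* × SE = 1.96 × 0.03988502 = 0.078175

Z-interval: p̂ ± E = 0.606667 ± 0.078175 = (0.528492, 0.684841)

Rounded to 4 decimal places:

(0.5285, 0.6848)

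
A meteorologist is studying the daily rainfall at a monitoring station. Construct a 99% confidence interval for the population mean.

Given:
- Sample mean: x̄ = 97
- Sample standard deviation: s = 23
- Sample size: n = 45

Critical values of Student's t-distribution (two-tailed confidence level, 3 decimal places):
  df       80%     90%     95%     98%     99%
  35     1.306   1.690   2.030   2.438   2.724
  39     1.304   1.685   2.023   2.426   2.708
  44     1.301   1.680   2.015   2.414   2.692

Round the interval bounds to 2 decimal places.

The population standard deviation σ is unknown (only the sample standard deviation s is given), so use a t-interval with df = n - 1 = 45 - 1 = 44.

For 99% confidence with df = 44, t* = 2.692 (from t-table)

Standard error: SE = s/√n = 23/√45 = 3.428638

Margin of error: E = t* × SE = 2.692 × 3.428638 = 9.2299

T-interval: x̄ ± E = 97 ± 9.2299 = (87.7701, 106.2299)

Rounded to 2 decimal places:

(87.77, 106.23)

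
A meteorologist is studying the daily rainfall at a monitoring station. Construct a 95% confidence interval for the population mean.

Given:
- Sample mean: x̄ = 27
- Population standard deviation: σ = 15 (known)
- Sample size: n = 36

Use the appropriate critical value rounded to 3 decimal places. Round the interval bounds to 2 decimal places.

The population standard deviation σ is known, so use a z-interval (standard normal critical value).

For 95% confidence, z* = 1.96 (from standard normal table)

Standard error: SE = σ/√n = 15/√36 = 2.500000

Margin of error: E = z* × SE = 1.96 × 2.500000 = 4.9000

Z-interval: x̄ ± E = 27 ± 4.9000 = (22.1000, 31.9000)

Rounded to 2 decimal places:

(22.10, 31.90)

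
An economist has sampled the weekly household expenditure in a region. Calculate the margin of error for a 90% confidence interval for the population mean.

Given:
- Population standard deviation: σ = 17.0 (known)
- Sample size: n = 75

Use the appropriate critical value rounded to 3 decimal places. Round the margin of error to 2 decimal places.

The population standard deviation σ is known, so use the z-interval margin of error formula.

For 90% confidence, z* = 1.645 (from standard normal table)

Margin of error formula for z-interval: E = z* × σ/√n

E = 1.645 × 17.0/√75
  = 1.645 × 1.962991
  = 3.2291

Rounded to 2 decimal places:

3.23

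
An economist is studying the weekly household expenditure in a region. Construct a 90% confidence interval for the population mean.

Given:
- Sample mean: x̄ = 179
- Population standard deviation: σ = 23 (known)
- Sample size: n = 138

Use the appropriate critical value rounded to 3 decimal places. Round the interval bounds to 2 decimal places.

The population standard deviation σ is known, so use a z-interval (standard normal critical value).

For 90% confidence, z* = 1.645 (from standard normal table)

Standard error: SE = σ/√n = 23/√138 = 1.957890

Margin of error: E = z* × SE = 1.645 × 1.957890 = 3.2207

Z-interval: x̄ ± E = 179 ± 3.2207 = (175.7793, 182.2207)

Rounded to 2 decimal places:

(175.78, 182.22)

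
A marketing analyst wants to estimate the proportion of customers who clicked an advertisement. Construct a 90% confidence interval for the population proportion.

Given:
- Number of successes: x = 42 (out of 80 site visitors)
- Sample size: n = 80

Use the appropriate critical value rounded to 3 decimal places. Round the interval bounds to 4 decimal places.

Sample proportion: p̂ = 42/80 = 0.525000

Check conditions for normal approximation:
  np̂ = 42 ≥ 10 ✓
  n(1-p̂) = 38 ≥ 10 ✓

The sample is large enough, so use a z-interval (normal approximation) for the proportion.

For 90% confidence, z* = 1.645 (from standard normal table)

Standard error: SE = √(p̂(1-p̂)/n) = √(0.525000×0.475000/80) = 0.05583178

Margin of error: E = z* × SE = 1.645 × 0.05583178 = 0.091843

Z-interval: p̂ ± E = 0.525000 ± 0.091843 = (0.433157, 0.616843)

Rounded to 4 decimal places:

(0.4332, 0.6168)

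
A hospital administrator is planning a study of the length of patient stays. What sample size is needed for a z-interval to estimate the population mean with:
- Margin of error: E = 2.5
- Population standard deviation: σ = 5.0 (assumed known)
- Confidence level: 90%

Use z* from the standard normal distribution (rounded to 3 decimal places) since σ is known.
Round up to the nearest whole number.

Using z* since population σ is known (z-interval formula).

For 90% confidence, z* = 1.645 (from standard normal table)

Sample size formula for z-interval: n = (z*σ/E)²

n = (1.645 × 5.0 / 2.5)²
  = (3.290000)²
  = 10.8241

Round up to the nearest whole number: n = 11

11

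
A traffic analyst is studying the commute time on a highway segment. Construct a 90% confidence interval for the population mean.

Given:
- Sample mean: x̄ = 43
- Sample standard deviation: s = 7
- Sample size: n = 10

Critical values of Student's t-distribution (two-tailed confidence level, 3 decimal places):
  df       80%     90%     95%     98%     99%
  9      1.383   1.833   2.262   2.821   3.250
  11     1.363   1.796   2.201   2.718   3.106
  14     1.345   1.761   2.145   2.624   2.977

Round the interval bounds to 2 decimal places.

The population standard deviation σ is unknown (only the sample standard deviation s is given), so use a t-interval with df = n - 1 = 10 - 1 = 9.

For 90% confidence with df = 9, t* = 1.833 (from t-table)

Standard error: SE = s/√n = 7/√10 = 2.213594

Margin of error: E = t* × SE = 1.833 × 2.213594 = 4.0575

T-interval: x̄ ± E = 43 ± 4.0575 = (38.9425, 47.0575)

Rounded to 2 decimal places:

(38.94, 47.06)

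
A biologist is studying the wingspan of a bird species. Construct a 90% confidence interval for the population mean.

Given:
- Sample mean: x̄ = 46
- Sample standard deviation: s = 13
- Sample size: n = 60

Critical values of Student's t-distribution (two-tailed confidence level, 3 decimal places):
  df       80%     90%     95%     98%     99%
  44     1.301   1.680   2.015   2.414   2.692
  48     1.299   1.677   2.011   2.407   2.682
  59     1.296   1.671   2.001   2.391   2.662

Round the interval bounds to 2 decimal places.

The population standard deviation σ is unknown (only the sample standard deviation s is given), so use a t-interval with df = n - 1 = 60 - 1 = 59.

For 90% confidence with df = 59, t* = 1.671 (from t-table)

Standard error: SE = s/√n = 13/√60 = 1.678293

Margin of error: E = t* × SE = 1.671 × 1.678293 = 2.8044

T-interval: x̄ ± E = 46 ± 2.8044 = (43.1956, 48.8044)

Rounded to 2 decimal places:

(43.20, 48.80)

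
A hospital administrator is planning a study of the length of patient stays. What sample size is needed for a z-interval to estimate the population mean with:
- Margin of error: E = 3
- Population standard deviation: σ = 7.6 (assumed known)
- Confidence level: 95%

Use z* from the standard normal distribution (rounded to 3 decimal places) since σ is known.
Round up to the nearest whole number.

Using z* since population σ is known (z-interval formula).

For 95% confidence, z* = 1.96 (from standard normal table)

Sample size formula for z-interval: n = (z*σ/E)²

n = (1.96 × 7.6 / 3)²
  = (4.965333)²
  = 24.6545

Round up to the nearest whole number: n = 25

25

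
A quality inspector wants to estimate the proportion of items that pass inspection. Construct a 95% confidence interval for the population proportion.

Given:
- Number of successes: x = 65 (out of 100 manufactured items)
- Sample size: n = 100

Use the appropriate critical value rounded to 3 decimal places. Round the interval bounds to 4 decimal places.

Sample proportion: p̂ = 65/100 = 0.650000

Check conditions for normal approximation:
  np̂ = 65 ≥ 10 ✓
  n(1-p̂) = 35 ≥ 10 ✓

The sample is large enough, so use a z-interval (normal approximation) for the proportion.

For 95% confidence, z* = 1.96 (from standard normal table)

Standard error: SE = √(p̂(1-p̂)/n) = √(0.650000×0.350000/100) = 0.04769696

Margin of error: E = z* × SE = 1.96 × 0.04769696 = 0.093486

Z-interval: p̂ ± E = 0.650000 ± 0.093486 = (0.556514, 0.743486)

Rounded to 4 decimal places:

(0.5565, 0.7435)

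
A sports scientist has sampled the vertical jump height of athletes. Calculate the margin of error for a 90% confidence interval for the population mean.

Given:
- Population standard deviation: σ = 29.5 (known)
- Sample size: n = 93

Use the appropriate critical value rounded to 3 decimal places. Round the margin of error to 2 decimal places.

The population standard deviation σ is known, so use the z-interval margin of error formula.

For 90% confidence, z* = 1.645 (from standard normal table)

Margin of error formula for z-interval: E = z* × σ/√n

E = 1.645 × 29.5/√93
  = 1.645 × 3.059007
  = 5.0321

Rounded to 2 decimal places:

5.03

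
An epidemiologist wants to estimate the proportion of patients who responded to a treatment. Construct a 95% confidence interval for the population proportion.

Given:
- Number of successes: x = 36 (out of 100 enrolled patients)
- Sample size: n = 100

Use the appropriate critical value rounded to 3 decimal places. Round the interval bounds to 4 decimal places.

Sample proportion: p̂ = 36/100 = 0.360000

Check conditions for normal approximation:
  np̂ = 36 ≥ 10 ✓
  n(1-p̂) = 64 ≥ 10 ✓

The sample is large enough, so use a z-interval (normal approximation) for the proportion.

For 95% confidence, z* = 1.96 (from standard normal table)

Standard error: SE = √(p̂(1-p̂)/n) = √(0.360000×0.640000/100) = 0.04800000

Margin of error: E = z* × SE = 1.96 × 0.04800000 = 0.094080

Z-interval: p̂ ± E = 0.360000 ± 0.094080 = (0.265920, 0.454080)

Rounded to 4 decimal places:

(0.2659, 0.4541)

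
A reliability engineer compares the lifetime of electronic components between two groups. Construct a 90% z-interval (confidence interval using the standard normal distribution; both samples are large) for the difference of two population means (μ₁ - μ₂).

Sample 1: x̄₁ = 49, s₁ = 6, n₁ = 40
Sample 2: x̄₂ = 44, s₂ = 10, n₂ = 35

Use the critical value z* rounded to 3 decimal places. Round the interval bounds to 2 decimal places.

Both samples are large (n₁ = 40 ≥ 30, n₂ = 35 ≥ 30), so a z-interval for the difference of means applies.

Point estimate: x̄₁ - x̄₂ = 49 - 44 = 5

Standard error: SE = √(s₁²/n₁ + s₂²/n₂)
= √(6²/40 + 10²/35)
= √(0.900000 + 2.857143)
= 1.938335

For 90% confidence, z* = 1.645 (from standard normal table)
Margin of error: E = z* × SE = 1.645 × 1.938335 = 3.1886

Z-interval: (x̄₁ - x̄₂) ± E = 5 ± 3.1886 = (1.8114, 8.1886)

Rounded to 2 decimal places:

(1.81, 8.19)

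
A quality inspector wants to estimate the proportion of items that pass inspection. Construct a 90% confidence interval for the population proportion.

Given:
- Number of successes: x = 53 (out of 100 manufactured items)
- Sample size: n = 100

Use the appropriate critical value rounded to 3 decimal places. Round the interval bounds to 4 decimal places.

Sample proportion: p̂ = 53/100 = 0.530000

Check conditions for normal approximation:
  np̂ = 53 ≥ 10 ✓
  n(1-p̂) = 47 ≥ 10 ✓

The sample is large enough, so use a z-interval (normal approximation) for the proportion.

For 90% confidence, z* = 1.645 (from standard normal table)

Standard error: SE = √(p̂(1-p̂)/n) = √(0.530000×0.470000/100) = 0.04990992

Margin of error: E = z* × SE = 1.645 × 0.04990992 = 0.082102

Z-interval: p̂ ± E = 0.530000 ± 0.082102 = (0.447898, 0.612102)

Rounded to 4 decimal places:

(0.4479, 0.6121)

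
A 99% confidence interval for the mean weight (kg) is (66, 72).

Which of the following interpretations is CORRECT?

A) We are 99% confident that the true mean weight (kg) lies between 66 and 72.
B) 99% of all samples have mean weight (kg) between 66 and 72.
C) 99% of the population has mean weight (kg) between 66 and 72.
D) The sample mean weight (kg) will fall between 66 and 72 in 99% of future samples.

A confidence interval represents our confidence in the procedure, not a probability statement about the parameter.

Key concept: If we repeated this sampling process many times and computed a 99% CI each time, about 99% of those intervals would contain the true population parameter.

For this specific interval (66, 72):
- Midpoint (point estimate): 69
- Margin of error: 3

The correct interpretation is the one stating confidence that the true parameter lies in the interval — option A.

A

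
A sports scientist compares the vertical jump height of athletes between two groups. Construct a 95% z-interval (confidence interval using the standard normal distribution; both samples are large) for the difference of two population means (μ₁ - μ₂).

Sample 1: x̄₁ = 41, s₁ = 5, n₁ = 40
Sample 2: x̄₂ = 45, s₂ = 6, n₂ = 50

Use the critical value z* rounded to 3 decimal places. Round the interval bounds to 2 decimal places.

Both samples are large (n₁ = 40 ≥ 30, n₂ = 50 ≥ 30), so a z-interval for the difference of means applies.

Point estimate: x̄₁ - x̄₂ = 41 - 45 = -4

Standard error: SE = √(s₁²/n₁ + s₂²/n₂)
= √(5²/40 + 6²/50)
= √(0.625000 + 0.720000)
= 1.159741

For 95% confidence, z* = 1.96 (from standard normal table)
Margin of error: E = z* × SE = 1.96 × 1.159741 = 2.2731

Z-interval: (x̄₁ - x̄₂) ± E = -4 ± 2.2731 = (-6.2731, -1.7269)

Rounded to 2 decimal places:

(-6.27, -1.73)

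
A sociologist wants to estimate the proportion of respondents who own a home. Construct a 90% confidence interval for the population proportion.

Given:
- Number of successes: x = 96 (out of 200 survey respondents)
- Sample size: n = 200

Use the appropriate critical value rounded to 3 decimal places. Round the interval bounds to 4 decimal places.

Sample proportion: p̂ = 96/200 = 0.480000

Check conditions for normal approximation:
  np̂ = 96 ≥ 10 ✓
  n(1-p̂) = 104 ≥ 10 ✓

The sample is large enough, so use a z-interval (normal approximation) for the proportion.

For 90% confidence, z* = 1.645 (from standard normal table)

Standard error: SE = √(p̂(1-p̂)/n) = √(0.480000×0.520000/200) = 0.03532704

Margin of error: E = z* × SE = 1.645 × 0.03532704 = 0.058113

Z-interval: p̂ ± E = 0.480000 ± 0.058113 = (0.421887, 0.538113)

Rounded to 4 decimal places:

(0.4219, 0.5381)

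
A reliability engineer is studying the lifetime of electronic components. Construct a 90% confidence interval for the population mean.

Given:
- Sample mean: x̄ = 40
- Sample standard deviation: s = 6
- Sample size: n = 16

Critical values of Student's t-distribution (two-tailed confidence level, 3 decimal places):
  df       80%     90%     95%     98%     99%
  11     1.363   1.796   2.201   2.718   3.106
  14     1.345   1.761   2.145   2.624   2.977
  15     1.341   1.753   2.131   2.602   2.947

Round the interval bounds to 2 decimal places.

The population standard deviation σ is unknown (only the sample standard deviation s is given), so use a t-interval with df = n - 1 = 16 - 1 = 15.

For 90% confidence with df = 15, t* = 1.753 (from t-table)

Standard error: SE = s/√n = 6/√16 = 1.500000

Margin of error: E = t* × SE = 1.753 × 1.500000 = 2.6295

T-interval: x̄ ± E = 40 ± 2.6295 = (37.3705, 42.6295)

Rounded to 2 decimal places:

(37.37, 42.63)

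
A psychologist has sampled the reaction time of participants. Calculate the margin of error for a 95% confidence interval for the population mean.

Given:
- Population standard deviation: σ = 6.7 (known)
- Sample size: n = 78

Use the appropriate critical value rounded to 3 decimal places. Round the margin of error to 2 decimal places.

The population standard deviation σ is known, so use the z-interval margin of error formula.

For 95% confidence, z* = 1.96 (from standard normal table)

Margin of error formula for z-interval: E = z* × σ/√n

E = 1.96 × 6.7/√78
  = 1.96 × 0.758626
  = 1.4869

Rounded to 2 decimal places:

1.49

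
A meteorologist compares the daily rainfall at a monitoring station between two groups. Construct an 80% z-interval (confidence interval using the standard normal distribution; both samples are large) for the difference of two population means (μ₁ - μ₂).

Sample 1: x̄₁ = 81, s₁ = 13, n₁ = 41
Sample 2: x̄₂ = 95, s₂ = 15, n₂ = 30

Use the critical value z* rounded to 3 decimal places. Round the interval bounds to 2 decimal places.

Both samples are large (n₁ = 41 ≥ 30, n₂ = 30 ≥ 30), so a z-interval for the difference of means applies.

Point estimate: x̄₁ - x̄₂ = 81 - 95 = -14

Standard error: SE = √(s₁²/n₁ + s₂²/n₂)
= √(13²/41 + 15²/30)
= √(4.121951 + 7.500000)
= 3.409098

For 80% confidence, z* = 1.282 (from standard normal table)
Margin of error: E = z* × SE = 1.282 × 3.409098 = 4.3705

Z-interval: (x̄₁ - x̄₂) ± E = -14 ± 4.3705 = (-18.3705, -9.6295)

Rounded to 2 decimal places:

(-18.37, -9.63)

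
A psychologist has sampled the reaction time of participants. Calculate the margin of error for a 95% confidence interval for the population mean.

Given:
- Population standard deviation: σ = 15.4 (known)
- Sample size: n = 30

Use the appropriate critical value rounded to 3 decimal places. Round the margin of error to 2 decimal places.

The population standard deviation σ is known, so use the z-interval margin of error formula.

For 95% confidence, z* = 1.96 (from standard normal table)

Margin of error formula for z-interval: E = z* × σ/√n

E = 1.96 × 15.4/√30
  = 1.96 × 2.811642
  = 5.5108

Rounded to 2 decimal places:

5.51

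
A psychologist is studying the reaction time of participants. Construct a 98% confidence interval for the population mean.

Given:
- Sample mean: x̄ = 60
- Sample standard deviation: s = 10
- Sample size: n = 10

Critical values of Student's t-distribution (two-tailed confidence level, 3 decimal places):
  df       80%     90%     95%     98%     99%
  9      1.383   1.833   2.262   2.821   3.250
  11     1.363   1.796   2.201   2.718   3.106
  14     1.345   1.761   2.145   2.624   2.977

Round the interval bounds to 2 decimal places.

The population standard deviation σ is unknown (only the sample standard deviation s is given), so use a t-interval with df = n - 1 = 10 - 1 = 9.

For 98% confidence with df = 9, t* = 2.821 (from t-table)

Standard error: SE = s/√n = 10/√10 = 3.162278

Margin of error: E = t* × SE = 2.821 × 3.162278 = 8.9208

T-interval: x̄ ± E = 60 ± 8.9208 = (51.0792, 68.9208)

Rounded to 2 decimal places:

(51.08, 68.92)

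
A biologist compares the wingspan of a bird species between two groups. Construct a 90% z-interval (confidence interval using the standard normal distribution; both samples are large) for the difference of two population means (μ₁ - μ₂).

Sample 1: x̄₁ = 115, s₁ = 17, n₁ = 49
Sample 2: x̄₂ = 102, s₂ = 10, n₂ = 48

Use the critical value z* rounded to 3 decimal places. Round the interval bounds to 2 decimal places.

Both samples are large (n₁ = 49 ≥ 30, n₂ = 48 ≥ 30), so a z-interval for the difference of means applies.

Point estimate: x̄₁ - x̄₂ = 115 - 102 = 13

Standard error: SE = √(s₁²/n₁ + s₂²/n₂)
= √(17²/49 + 10²/48)
= √(5.897959 + 2.083333)
= 2.825118

For 90% confidence, z* = 1.645 (from standard normal table)
Margin of error: E = z* × SE = 1.645 × 2.825118 = 4.6473

Z-interval: (x̄₁ - x̄₂) ± E = 13 ± 4.6473 = (8.3527, 17.6473)

Rounded to 2 decimal places:

(8.35, 17.65)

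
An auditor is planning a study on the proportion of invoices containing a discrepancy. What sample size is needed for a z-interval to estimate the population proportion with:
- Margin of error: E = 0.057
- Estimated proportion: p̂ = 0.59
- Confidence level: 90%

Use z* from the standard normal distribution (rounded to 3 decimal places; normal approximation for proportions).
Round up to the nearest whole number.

Using z* for proportion z-interval (normal approximation).

For 90% confidence, z* = 1.645 (from standard normal table)

Sample size formula for proportion z-interval: n = z*²p̂(1-p̂)/E²

n = 1.645² × 0.59 × 0.41 / 0.057²
  = 2.706025 × 0.2419 / 0.003249
  = 201.4735

Round up to the nearest whole number: n = 202

202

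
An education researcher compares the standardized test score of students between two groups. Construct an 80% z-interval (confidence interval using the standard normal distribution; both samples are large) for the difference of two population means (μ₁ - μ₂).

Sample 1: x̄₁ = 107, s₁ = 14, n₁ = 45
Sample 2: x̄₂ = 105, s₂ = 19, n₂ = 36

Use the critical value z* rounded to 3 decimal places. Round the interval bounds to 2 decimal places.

Both samples are large (n₁ = 45 ≥ 30, n₂ = 36 ≥ 30), so a z-interval for the difference of means applies.

Point estimate: x̄₁ - x̄₂ = 107 - 105 = 2

Standard error: SE = √(s₁²/n₁ + s₂²/n₂)
= √(14²/45 + 19²/36)
= √(4.355556 + 10.027778)
= 3.792537

For 80% confidence, z* = 1.282 (from standard normal table)
Margin of error: E = z* × SE = 1.282 × 3.792537 = 4.8620

Z-interval: (x̄₁ - x̄₂) ± E = 2 ± 4.8620 = (-2.8620, 6.8620)

Rounded to 2 decimal places:

(-2.86, 6.86)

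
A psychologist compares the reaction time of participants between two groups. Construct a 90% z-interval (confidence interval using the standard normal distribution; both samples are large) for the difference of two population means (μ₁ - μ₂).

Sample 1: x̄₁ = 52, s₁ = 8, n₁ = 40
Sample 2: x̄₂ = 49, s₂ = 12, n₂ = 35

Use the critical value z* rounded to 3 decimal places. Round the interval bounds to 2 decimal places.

Both samples are large (n₁ = 40 ≥ 30, n₂ = 35 ≥ 30), so a z-interval for the difference of means applies.

Point estimate: x̄₁ - x̄₂ = 52 - 49 = 3

Standard error: SE = √(s₁²/n₁ + s₂²/n₂)
= √(8²/40 + 12²/35)
= √(1.600000 + 4.114286)
= 2.390457

For 90% confidence, z* = 1.645 (from standard normal table)
Margin of error: E = z* × SE = 1.645 × 2.390457 = 3.9323

Z-interval: (x̄₁ - x̄₂) ± E = 3 ± 3.9323 = (-0.9323, 6.9323)

Rounded to 2 decimal places:

(-0.93, 6.93)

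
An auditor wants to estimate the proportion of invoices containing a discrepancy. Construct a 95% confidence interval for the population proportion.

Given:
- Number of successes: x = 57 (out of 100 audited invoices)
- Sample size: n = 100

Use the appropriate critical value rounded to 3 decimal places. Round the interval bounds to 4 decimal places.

Sample proportion: p̂ = 57/100 = 0.570000

Check conditions for normal approximation:
  np̂ = 57 ≥ 10 ✓
  n(1-p̂) = 43 ≥ 10 ✓

The sample is large enough, so use a z-interval (normal approximation) for the proportion.

For 95% confidence, z* = 1.96 (from standard normal table)

Standard error: SE = √(p̂(1-p̂)/n) = √(0.570000×0.430000/100) = 0.04950758

Margin of error: E = z* × SE = 1.96 × 0.04950758 = 0.097035

Z-interval: p̂ ± E = 0.570000 ± 0.097035 = (0.472965, 0.667035)

Rounded to 4 decimal places:

(0.4730, 0.6670)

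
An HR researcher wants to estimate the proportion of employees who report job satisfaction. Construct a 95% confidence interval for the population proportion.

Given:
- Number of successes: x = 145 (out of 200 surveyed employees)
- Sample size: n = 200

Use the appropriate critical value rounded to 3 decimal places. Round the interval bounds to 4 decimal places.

Sample proportion: p̂ = 145/200 = 0.725000

Check conditions for normal approximation:
  np̂ = 145 ≥ 10 ✓
  n(1-p̂) = 55 ≥ 10 ✓

The sample is large enough, so use a z-interval (normal approximation) for the proportion.

For 95% confidence, z* = 1.96 (from standard normal table)

Standard error: SE = √(p̂(1-p̂)/n) = √(0.725000×0.275000/200) = 0.03157333

Margin of error: E = z* × SE = 1.96 × 0.03157333 = 0.061884

Z-interval: p̂ ± E = 0.725000 ± 0.061884 = (0.663116, 0.786884)

Rounded to 4 decimal places:

(0.6631, 0.7869)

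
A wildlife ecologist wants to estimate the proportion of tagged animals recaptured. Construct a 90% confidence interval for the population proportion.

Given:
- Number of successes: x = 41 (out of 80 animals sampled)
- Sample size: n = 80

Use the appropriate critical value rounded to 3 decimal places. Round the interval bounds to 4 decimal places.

Sample proportion: p̂ = 41/80 = 0.512500

Check conditions for normal approximation:
  np̂ = 41 ≥ 10 ✓
  n(1-p̂) = 39 ≥ 10 ✓

The sample is large enough, so use a z-interval (normal approximation) for the proportion.

For 90% confidence, z* = 1.645 (from standard normal table)

Standard error: SE = √(p̂(1-p̂)/n) = √(0.512500×0.487500/80) = 0.05588423

Margin of error: E = z* × SE = 1.645 × 0.05588423 = 0.091930

Z-interval: p̂ ± E = 0.512500 ± 0.091930 = (0.420570, 0.604430)

Rounded to 4 decimal places:

(0.4206, 0.6044)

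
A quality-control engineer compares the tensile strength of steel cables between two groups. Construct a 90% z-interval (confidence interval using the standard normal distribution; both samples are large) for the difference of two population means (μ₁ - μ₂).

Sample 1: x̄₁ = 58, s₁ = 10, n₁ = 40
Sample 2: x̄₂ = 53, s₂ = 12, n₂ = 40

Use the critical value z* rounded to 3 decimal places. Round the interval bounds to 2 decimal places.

Both samples are large (n₁ = 40 ≥ 30, n₂ = 40 ≥ 30), so a z-interval for the difference of means applies.

Point estimate: x̄₁ - x̄₂ = 58 - 53 = 5

Standard error: SE = √(s₁²/n₁ + s₂²/n₂)
= √(10²/40 + 12²/40)
= √(2.500000 + 3.600000)
= 2.469818

For 90% confidence, z* = 1.645 (from standard normal table)
Margin of error: E = z* × SE = 1.645 × 2.469818 = 4.0629

Z-interval: (x̄₁ - x̄₂) ± E = 5 ± 4.0629 = (0.9371, 9.0629)

Rounded to 2 decimal places:

(0.94, 9.06)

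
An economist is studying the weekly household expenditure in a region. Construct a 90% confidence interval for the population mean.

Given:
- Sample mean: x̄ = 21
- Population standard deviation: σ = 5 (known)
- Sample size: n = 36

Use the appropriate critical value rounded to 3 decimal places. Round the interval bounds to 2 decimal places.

The population standard deviation σ is known, so use a z-interval (standard normal critical value).

For 90% confidence, z* = 1.645 (from standard normal table)

Standard error: SE = σ/√n = 5/√36 = 0.833333

Margin of error: E = z* × SE = 1.645 × 0.833333 = 1.3708

Z-interval: x̄ ± E = 21 ± 1.3708 = (19.6292, 22.3708)

Rounded to 2 decimal places:

(19.63, 22.37)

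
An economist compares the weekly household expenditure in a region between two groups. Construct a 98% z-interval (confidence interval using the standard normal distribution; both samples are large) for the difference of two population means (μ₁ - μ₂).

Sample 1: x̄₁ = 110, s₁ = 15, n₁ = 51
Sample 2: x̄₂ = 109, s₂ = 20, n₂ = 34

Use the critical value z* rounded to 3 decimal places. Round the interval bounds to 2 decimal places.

Both samples are large (n₁ = 51 ≥ 30, n₂ = 34 ≥ 30), so a z-interval for the difference of means applies.

Point estimate: x̄₁ - x̄₂ = 110 - 109 = 1

Standard error: SE = √(s₁²/n₁ + s₂²/n₂)
= √(15²/51 + 20²/34)
= √(4.411765 + 11.764706)
= 4.021998

For 98% confidence, z* = 2.326 (from standard normal table)
Margin of error: E = z* × SE = 2.326 × 4.021998 = 9.3552

Z-interval: (x̄₁ - x̄₂) ± E = 1 ± 9.3552 = (-8.3552, 10.3552)

Rounded to 2 decimal places:

(-8.36, 10.36)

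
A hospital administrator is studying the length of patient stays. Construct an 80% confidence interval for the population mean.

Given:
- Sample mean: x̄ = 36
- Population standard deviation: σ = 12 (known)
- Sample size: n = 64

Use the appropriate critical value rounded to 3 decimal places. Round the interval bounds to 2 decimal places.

The population standard deviation σ is known, so use a z-interval (standard normal critical value).

For 80% confidence, z* = 1.282 (from standard normal table)

Standard error: SE = σ/√n = 12/√64 = 1.500000

Margin of error: E = z* × SE = 1.282 × 1.500000 = 1.9230

Z-interval: x̄ ± E = 36 ± 1.9230 = (34.0770, 37.9230)

Rounded to 2 decimal places:

(34.08, 37.92)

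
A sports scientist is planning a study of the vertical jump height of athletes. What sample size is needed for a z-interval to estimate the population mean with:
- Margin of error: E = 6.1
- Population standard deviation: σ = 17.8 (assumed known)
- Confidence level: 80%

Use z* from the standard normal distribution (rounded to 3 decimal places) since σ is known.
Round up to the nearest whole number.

Using z* since population σ is known (z-interval formula).

For 80% confidence, z* = 1.282 (from standard normal table)

Sample size formula for z-interval: n = (z*σ/E)²

n = (1.282 × 17.8 / 6.1)²
  = (3.740918)²
  = 13.9945

Round up to the nearest whole number: n = 14

14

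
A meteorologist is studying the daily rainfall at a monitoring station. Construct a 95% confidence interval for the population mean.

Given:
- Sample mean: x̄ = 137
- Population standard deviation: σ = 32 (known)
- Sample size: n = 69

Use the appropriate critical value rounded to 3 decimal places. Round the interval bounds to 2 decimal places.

The population standard deviation σ is known, so use a z-interval (standard normal critical value).

For 95% confidence, z* = 1.96 (from standard normal table)

Standard error: SE = σ/√n = 32/√69 = 3.852347

Margin of error: E = z* × SE = 1.96 × 3.852347 = 7.5506

Z-interval: x̄ ± E = 137 ± 7.5506 = (129.4494, 144.5506)

Rounded to 2 decimal places:

(129.45, 144.55)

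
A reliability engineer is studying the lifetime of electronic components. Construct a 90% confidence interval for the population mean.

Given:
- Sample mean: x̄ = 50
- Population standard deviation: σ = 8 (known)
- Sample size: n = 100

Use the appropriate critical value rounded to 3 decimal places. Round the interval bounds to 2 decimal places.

The population standard deviation σ is known, so use a z-interval (standard normal critical value).

For 90% confidence, z* = 1.645 (from standard normal table)

Standard error: SE = σ/√n = 8/√100 = 0.800000

Margin of error: E = z* × SE = 1.645 × 0.800000 = 1.3160

Z-interval: x̄ ± E = 50 ± 1.3160 = (48.6840, 51.3160)

Rounded to 2 decimal places:

(48.68, 51.32)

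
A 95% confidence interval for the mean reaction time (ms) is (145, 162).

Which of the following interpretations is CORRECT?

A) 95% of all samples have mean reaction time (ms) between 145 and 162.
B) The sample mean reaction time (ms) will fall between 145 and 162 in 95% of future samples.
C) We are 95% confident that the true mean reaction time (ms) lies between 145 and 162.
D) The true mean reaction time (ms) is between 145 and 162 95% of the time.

A confidence interval represents our confidence in the procedure, not a probability statement about the parameter.

Key concept: If we repeated this sampling process many times and computed a 95% CI each time, about 95% of those intervals would contain the true population parameter.

For this specific interval (145, 162):
- Midpoint (point estimate): 153.5
- Margin of error: 8.5

The correct interpretation is the one stating confidence that the true parameter lies in the interval — option C.

C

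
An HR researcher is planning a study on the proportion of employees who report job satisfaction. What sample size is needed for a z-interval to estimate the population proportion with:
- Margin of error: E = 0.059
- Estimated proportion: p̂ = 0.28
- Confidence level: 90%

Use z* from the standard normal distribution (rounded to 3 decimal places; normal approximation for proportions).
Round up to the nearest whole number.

Using z* for proportion z-interval (normal approximation).

For 90% confidence, z* = 1.645 (from standard normal table)

Sample size formula for proportion z-interval: n = z*²p̂(1-p̂)/E²

n = 1.645² × 0.28 × 0.72 / 0.059²
  = 2.706025 × 0.2016 / 0.003481
  = 156.7178

Round up to the nearest whole number: n = 157

157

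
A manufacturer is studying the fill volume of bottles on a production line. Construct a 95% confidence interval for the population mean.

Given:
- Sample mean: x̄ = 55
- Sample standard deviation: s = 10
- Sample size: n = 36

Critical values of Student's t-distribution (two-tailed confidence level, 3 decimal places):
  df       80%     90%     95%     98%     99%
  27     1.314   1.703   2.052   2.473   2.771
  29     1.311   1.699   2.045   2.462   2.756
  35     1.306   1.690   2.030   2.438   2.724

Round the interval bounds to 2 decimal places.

The population standard deviation σ is unknown (only the sample standard deviation s is given), so use a t-interval with df = n - 1 = 36 - 1 = 35.

For 95% confidence with df = 35, t* = 2.030 (from t-table)

Standard error: SE = s/√n = 10/√36 = 1.666667

Margin of error: E = t* × SE = 2.030 × 1.666667 = 3.3833

T-interval: x̄ ± E = 55 ± 3.3833 = (51.6167, 58.3833)

Rounded to 2 decimal places:

(51.62, 58.38)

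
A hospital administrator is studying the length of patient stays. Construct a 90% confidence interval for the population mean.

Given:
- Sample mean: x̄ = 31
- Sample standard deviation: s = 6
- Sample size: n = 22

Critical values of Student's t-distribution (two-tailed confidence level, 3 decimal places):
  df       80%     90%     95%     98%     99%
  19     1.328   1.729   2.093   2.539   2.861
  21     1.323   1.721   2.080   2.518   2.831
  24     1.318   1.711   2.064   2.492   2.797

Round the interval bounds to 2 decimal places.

The population standard deviation σ is unknown (only the sample standard deviation s is given), so use a t-interval with df = n - 1 = 22 - 1 = 21.

For 90% confidence with df = 21, t* = 1.721 (from t-table)

Standard error: SE = s/√n = 6/√22 = 1.279204

Margin of error: E = t* × SE = 1.721 × 1.279204 = 2.2015

T-interval: x̄ ± E = 31 ± 2.2015 = (28.7985, 33.2015)

Rounded to 2 decimal places:

(28.80, 33.20)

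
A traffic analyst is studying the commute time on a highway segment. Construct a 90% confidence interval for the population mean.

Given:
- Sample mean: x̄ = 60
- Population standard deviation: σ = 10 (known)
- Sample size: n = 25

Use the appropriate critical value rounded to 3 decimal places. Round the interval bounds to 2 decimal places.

The population standard deviation σ is known, so use a z-interval (standard normal critical value).

For 90% confidence, z* = 1.645 (from standard normal table)

Standard error: SE = σ/√n = 10/√25 = 2.000000

Margin of error: E = z* × SE = 1.645 × 2.000000 = 3.2900

Z-interval: x̄ ± E = 60 ± 3.2900 = (56.7100, 63.2900)

Rounded to 2 decimal places:

(56.71, 63.29)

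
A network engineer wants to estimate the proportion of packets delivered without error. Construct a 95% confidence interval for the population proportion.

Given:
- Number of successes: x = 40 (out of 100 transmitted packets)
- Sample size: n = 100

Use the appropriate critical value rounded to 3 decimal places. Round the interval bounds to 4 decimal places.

Sample proportion: p̂ = 40/100 = 0.400000

Check conditions for normal approximation:
  np̂ = 40 ≥ 10 ✓
  n(1-p̂) = 60 ≥ 10 ✓

The sample is large enough, so use a z-interval (normal approximation) for the proportion.

For 95% confidence, z* = 1.96 (from standard normal table)

Standard error: SE = √(p̂(1-p̂)/n) = √(0.400000×0.600000/100) = 0.04898979

Margin of error: E = z* × SE = 1.96 × 0.04898979 = 0.096020

Z-interval: p̂ ± E = 0.400000 ± 0.096020 = (0.303980, 0.496020)

Rounded to 4 decimal places:

(0.3040, 0.4960)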